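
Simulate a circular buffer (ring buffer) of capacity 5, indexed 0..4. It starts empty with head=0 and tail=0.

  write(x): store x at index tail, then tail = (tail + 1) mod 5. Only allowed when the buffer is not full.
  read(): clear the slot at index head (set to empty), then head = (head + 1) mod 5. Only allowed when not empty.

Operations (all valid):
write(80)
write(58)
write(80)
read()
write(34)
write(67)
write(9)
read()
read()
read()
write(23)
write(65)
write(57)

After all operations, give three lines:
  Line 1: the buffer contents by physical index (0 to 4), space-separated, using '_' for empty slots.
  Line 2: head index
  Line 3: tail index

write(80): buf=[80 _ _ _ _], head=0, tail=1, size=1
write(58): buf=[80 58 _ _ _], head=0, tail=2, size=2
write(80): buf=[80 58 80 _ _], head=0, tail=3, size=3
read(): buf=[_ 58 80 _ _], head=1, tail=3, size=2
write(34): buf=[_ 58 80 34 _], head=1, tail=4, size=3
write(67): buf=[_ 58 80 34 67], head=1, tail=0, size=4
write(9): buf=[9 58 80 34 67], head=1, tail=1, size=5
read(): buf=[9 _ 80 34 67], head=2, tail=1, size=4
read(): buf=[9 _ _ 34 67], head=3, tail=1, size=3
read(): buf=[9 _ _ _ 67], head=4, tail=1, size=2
write(23): buf=[9 23 _ _ 67], head=4, tail=2, size=3
write(65): buf=[9 23 65 _ 67], head=4, tail=3, size=4
write(57): buf=[9 23 65 57 67], head=4, tail=4, size=5

Answer: 9 23 65 57 67
4
4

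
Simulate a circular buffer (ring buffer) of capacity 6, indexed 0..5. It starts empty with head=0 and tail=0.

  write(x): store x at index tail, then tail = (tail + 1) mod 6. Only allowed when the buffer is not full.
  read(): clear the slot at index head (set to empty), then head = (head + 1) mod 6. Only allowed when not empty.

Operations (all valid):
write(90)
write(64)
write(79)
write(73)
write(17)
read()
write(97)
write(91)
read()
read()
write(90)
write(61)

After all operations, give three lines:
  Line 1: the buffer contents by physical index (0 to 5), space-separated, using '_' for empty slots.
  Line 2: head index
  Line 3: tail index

Answer: 91 90 61 73 17 97
3
3

Derivation:
write(90): buf=[90 _ _ _ _ _], head=0, tail=1, size=1
write(64): buf=[90 64 _ _ _ _], head=0, tail=2, size=2
write(79): buf=[90 64 79 _ _ _], head=0, tail=3, size=3
write(73): buf=[90 64 79 73 _ _], head=0, tail=4, size=4
write(17): buf=[90 64 79 73 17 _], head=0, tail=5, size=5
read(): buf=[_ 64 79 73 17 _], head=1, tail=5, size=4
write(97): buf=[_ 64 79 73 17 97], head=1, tail=0, size=5
write(91): buf=[91 64 79 73 17 97], head=1, tail=1, size=6
read(): buf=[91 _ 79 73 17 97], head=2, tail=1, size=5
read(): buf=[91 _ _ 73 17 97], head=3, tail=1, size=4
write(90): buf=[91 90 _ 73 17 97], head=3, tail=2, size=5
write(61): buf=[91 90 61 73 17 97], head=3, tail=3, size=6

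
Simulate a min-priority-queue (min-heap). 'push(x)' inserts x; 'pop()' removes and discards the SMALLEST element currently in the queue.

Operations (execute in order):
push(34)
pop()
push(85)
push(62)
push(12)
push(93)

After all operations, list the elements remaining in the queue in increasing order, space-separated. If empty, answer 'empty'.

Answer: 12 62 85 93

Derivation:
push(34): heap contents = [34]
pop() → 34: heap contents = []
push(85): heap contents = [85]
push(62): heap contents = [62, 85]
push(12): heap contents = [12, 62, 85]
push(93): heap contents = [12, 62, 85, 93]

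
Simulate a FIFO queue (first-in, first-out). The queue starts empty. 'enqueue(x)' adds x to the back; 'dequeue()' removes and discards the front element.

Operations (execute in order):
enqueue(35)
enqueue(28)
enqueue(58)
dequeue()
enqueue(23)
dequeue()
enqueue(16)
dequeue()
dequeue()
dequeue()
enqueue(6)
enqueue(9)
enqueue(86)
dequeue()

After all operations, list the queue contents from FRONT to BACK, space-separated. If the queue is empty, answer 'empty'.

enqueue(35): [35]
enqueue(28): [35, 28]
enqueue(58): [35, 28, 58]
dequeue(): [28, 58]
enqueue(23): [28, 58, 23]
dequeue(): [58, 23]
enqueue(16): [58, 23, 16]
dequeue(): [23, 16]
dequeue(): [16]
dequeue(): []
enqueue(6): [6]
enqueue(9): [6, 9]
enqueue(86): [6, 9, 86]
dequeue(): [9, 86]

Answer: 9 86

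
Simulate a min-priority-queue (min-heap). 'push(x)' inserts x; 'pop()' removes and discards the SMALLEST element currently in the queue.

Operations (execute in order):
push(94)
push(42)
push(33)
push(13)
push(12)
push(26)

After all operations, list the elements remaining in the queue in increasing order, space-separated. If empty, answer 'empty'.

push(94): heap contents = [94]
push(42): heap contents = [42, 94]
push(33): heap contents = [33, 42, 94]
push(13): heap contents = [13, 33, 42, 94]
push(12): heap contents = [12, 13, 33, 42, 94]
push(26): heap contents = [12, 13, 26, 33, 42, 94]

Answer: 12 13 26 33 42 94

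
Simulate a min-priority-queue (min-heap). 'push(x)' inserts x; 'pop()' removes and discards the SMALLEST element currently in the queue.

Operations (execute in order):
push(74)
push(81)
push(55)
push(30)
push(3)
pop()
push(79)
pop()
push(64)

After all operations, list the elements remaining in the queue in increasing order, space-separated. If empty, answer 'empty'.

push(74): heap contents = [74]
push(81): heap contents = [74, 81]
push(55): heap contents = [55, 74, 81]
push(30): heap contents = [30, 55, 74, 81]
push(3): heap contents = [3, 30, 55, 74, 81]
pop() → 3: heap contents = [30, 55, 74, 81]
push(79): heap contents = [30, 55, 74, 79, 81]
pop() → 30: heap contents = [55, 74, 79, 81]
push(64): heap contents = [55, 64, 74, 79, 81]

Answer: 55 64 74 79 81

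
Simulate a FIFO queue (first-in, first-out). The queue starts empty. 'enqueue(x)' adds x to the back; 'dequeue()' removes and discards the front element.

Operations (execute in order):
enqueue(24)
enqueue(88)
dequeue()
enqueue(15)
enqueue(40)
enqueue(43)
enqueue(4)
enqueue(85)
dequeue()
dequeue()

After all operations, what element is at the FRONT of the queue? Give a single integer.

enqueue(24): queue = [24]
enqueue(88): queue = [24, 88]
dequeue(): queue = [88]
enqueue(15): queue = [88, 15]
enqueue(40): queue = [88, 15, 40]
enqueue(43): queue = [88, 15, 40, 43]
enqueue(4): queue = [88, 15, 40, 43, 4]
enqueue(85): queue = [88, 15, 40, 43, 4, 85]
dequeue(): queue = [15, 40, 43, 4, 85]
dequeue(): queue = [40, 43, 4, 85]

Answer: 40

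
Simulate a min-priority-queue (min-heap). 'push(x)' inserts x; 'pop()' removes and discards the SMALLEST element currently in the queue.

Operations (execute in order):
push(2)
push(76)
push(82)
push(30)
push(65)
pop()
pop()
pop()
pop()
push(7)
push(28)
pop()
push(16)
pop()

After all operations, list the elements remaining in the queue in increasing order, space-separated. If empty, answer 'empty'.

Answer: 28 82

Derivation:
push(2): heap contents = [2]
push(76): heap contents = [2, 76]
push(82): heap contents = [2, 76, 82]
push(30): heap contents = [2, 30, 76, 82]
push(65): heap contents = [2, 30, 65, 76, 82]
pop() → 2: heap contents = [30, 65, 76, 82]
pop() → 30: heap contents = [65, 76, 82]
pop() → 65: heap contents = [76, 82]
pop() → 76: heap contents = [82]
push(7): heap contents = [7, 82]
push(28): heap contents = [7, 28, 82]
pop() → 7: heap contents = [28, 82]
push(16): heap contents = [16, 28, 82]
pop() → 16: heap contents = [28, 82]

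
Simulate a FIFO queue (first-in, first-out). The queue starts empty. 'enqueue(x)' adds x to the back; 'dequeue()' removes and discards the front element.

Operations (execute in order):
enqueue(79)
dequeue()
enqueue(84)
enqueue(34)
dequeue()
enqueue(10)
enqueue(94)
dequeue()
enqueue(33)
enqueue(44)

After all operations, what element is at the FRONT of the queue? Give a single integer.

Answer: 10

Derivation:
enqueue(79): queue = [79]
dequeue(): queue = []
enqueue(84): queue = [84]
enqueue(34): queue = [84, 34]
dequeue(): queue = [34]
enqueue(10): queue = [34, 10]
enqueue(94): queue = [34, 10, 94]
dequeue(): queue = [10, 94]
enqueue(33): queue = [10, 94, 33]
enqueue(44): queue = [10, 94, 33, 44]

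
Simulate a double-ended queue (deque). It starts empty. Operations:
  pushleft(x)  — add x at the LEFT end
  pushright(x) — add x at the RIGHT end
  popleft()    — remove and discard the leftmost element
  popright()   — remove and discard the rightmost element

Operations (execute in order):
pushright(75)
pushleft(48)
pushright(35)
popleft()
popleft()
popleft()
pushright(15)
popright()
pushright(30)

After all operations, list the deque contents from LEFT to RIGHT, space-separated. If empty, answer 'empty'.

Answer: 30

Derivation:
pushright(75): [75]
pushleft(48): [48, 75]
pushright(35): [48, 75, 35]
popleft(): [75, 35]
popleft(): [35]
popleft(): []
pushright(15): [15]
popright(): []
pushright(30): [30]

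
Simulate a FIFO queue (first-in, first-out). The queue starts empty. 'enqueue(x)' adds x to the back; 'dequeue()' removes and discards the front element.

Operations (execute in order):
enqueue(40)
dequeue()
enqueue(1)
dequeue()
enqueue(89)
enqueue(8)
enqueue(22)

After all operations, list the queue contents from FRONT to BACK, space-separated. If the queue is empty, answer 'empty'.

enqueue(40): [40]
dequeue(): []
enqueue(1): [1]
dequeue(): []
enqueue(89): [89]
enqueue(8): [89, 8]
enqueue(22): [89, 8, 22]

Answer: 89 8 22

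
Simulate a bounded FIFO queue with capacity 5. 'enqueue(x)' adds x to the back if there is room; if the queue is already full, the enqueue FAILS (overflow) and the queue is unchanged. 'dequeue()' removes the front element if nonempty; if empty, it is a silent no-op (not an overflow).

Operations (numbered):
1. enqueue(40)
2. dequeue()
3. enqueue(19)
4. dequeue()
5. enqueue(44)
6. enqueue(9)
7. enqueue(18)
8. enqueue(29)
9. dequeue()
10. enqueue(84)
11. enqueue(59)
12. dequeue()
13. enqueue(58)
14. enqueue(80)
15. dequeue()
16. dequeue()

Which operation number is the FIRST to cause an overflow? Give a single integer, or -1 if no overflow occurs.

1. enqueue(40): size=1
2. dequeue(): size=0
3. enqueue(19): size=1
4. dequeue(): size=0
5. enqueue(44): size=1
6. enqueue(9): size=2
7. enqueue(18): size=3
8. enqueue(29): size=4
9. dequeue(): size=3
10. enqueue(84): size=4
11. enqueue(59): size=5
12. dequeue(): size=4
13. enqueue(58): size=5
14. enqueue(80): size=5=cap → OVERFLOW (fail)
15. dequeue(): size=4
16. dequeue(): size=3

Answer: 14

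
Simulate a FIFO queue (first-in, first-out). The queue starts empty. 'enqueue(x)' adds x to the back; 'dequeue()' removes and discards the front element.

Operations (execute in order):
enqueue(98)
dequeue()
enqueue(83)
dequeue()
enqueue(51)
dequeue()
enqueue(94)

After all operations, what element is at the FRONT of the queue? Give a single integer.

Answer: 94

Derivation:
enqueue(98): queue = [98]
dequeue(): queue = []
enqueue(83): queue = [83]
dequeue(): queue = []
enqueue(51): queue = [51]
dequeue(): queue = []
enqueue(94): queue = [94]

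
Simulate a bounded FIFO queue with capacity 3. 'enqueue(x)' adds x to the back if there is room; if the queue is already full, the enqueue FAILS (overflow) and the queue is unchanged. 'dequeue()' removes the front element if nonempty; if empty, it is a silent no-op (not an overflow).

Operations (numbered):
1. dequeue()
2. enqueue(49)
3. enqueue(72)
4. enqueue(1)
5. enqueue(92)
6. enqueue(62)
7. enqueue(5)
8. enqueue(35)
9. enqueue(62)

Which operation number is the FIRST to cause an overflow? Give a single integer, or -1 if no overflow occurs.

Answer: 5

Derivation:
1. dequeue(): empty, no-op, size=0
2. enqueue(49): size=1
3. enqueue(72): size=2
4. enqueue(1): size=3
5. enqueue(92): size=3=cap → OVERFLOW (fail)
6. enqueue(62): size=3=cap → OVERFLOW (fail)
7. enqueue(5): size=3=cap → OVERFLOW (fail)
8. enqueue(35): size=3=cap → OVERFLOW (fail)
9. enqueue(62): size=3=cap → OVERFLOW (fail)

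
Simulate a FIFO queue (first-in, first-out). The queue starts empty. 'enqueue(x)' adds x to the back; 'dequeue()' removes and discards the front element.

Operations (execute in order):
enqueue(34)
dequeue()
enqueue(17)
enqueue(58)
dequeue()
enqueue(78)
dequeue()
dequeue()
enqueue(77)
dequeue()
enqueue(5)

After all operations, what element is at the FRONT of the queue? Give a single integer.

Answer: 5

Derivation:
enqueue(34): queue = [34]
dequeue(): queue = []
enqueue(17): queue = [17]
enqueue(58): queue = [17, 58]
dequeue(): queue = [58]
enqueue(78): queue = [58, 78]
dequeue(): queue = [78]
dequeue(): queue = []
enqueue(77): queue = [77]
dequeue(): queue = []
enqueue(5): queue = [5]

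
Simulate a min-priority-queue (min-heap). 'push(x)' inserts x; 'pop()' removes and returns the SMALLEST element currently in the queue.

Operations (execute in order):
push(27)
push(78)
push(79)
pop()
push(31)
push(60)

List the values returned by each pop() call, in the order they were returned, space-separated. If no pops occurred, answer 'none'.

Answer: 27

Derivation:
push(27): heap contents = [27]
push(78): heap contents = [27, 78]
push(79): heap contents = [27, 78, 79]
pop() → 27: heap contents = [78, 79]
push(31): heap contents = [31, 78, 79]
push(60): heap contents = [31, 60, 78, 79]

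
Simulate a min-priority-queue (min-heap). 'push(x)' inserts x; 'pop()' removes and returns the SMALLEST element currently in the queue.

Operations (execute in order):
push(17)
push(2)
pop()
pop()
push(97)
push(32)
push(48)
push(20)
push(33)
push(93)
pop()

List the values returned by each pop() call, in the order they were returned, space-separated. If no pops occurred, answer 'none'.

Answer: 2 17 20

Derivation:
push(17): heap contents = [17]
push(2): heap contents = [2, 17]
pop() → 2: heap contents = [17]
pop() → 17: heap contents = []
push(97): heap contents = [97]
push(32): heap contents = [32, 97]
push(48): heap contents = [32, 48, 97]
push(20): heap contents = [20, 32, 48, 97]
push(33): heap contents = [20, 32, 33, 48, 97]
push(93): heap contents = [20, 32, 33, 48, 93, 97]
pop() → 20: heap contents = [32, 33, 48, 93, 97]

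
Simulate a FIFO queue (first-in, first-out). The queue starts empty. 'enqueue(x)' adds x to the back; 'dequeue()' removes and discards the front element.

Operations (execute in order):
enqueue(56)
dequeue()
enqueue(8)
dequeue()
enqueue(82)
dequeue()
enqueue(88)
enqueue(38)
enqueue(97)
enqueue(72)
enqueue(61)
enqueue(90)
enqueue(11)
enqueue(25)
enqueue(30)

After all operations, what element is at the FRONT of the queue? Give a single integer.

enqueue(56): queue = [56]
dequeue(): queue = []
enqueue(8): queue = [8]
dequeue(): queue = []
enqueue(82): queue = [82]
dequeue(): queue = []
enqueue(88): queue = [88]
enqueue(38): queue = [88, 38]
enqueue(97): queue = [88, 38, 97]
enqueue(72): queue = [88, 38, 97, 72]
enqueue(61): queue = [88, 38, 97, 72, 61]
enqueue(90): queue = [88, 38, 97, 72, 61, 90]
enqueue(11): queue = [88, 38, 97, 72, 61, 90, 11]
enqueue(25): queue = [88, 38, 97, 72, 61, 90, 11, 25]
enqueue(30): queue = [88, 38, 97, 72, 61, 90, 11, 25, 30]

Answer: 88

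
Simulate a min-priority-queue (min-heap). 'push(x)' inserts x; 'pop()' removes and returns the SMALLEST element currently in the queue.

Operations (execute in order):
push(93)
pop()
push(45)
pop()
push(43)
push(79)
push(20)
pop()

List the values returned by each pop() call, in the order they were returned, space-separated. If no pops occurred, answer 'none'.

push(93): heap contents = [93]
pop() → 93: heap contents = []
push(45): heap contents = [45]
pop() → 45: heap contents = []
push(43): heap contents = [43]
push(79): heap contents = [43, 79]
push(20): heap contents = [20, 43, 79]
pop() → 20: heap contents = [43, 79]

Answer: 93 45 20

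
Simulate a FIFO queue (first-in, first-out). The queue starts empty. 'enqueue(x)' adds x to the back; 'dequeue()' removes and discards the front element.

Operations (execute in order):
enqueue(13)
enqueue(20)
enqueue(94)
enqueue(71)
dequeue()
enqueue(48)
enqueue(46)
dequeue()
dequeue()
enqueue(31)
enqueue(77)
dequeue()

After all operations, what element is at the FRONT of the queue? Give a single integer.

enqueue(13): queue = [13]
enqueue(20): queue = [13, 20]
enqueue(94): queue = [13, 20, 94]
enqueue(71): queue = [13, 20, 94, 71]
dequeue(): queue = [20, 94, 71]
enqueue(48): queue = [20, 94, 71, 48]
enqueue(46): queue = [20, 94, 71, 48, 46]
dequeue(): queue = [94, 71, 48, 46]
dequeue(): queue = [71, 48, 46]
enqueue(31): queue = [71, 48, 46, 31]
enqueue(77): queue = [71, 48, 46, 31, 77]
dequeue(): queue = [48, 46, 31, 77]

Answer: 48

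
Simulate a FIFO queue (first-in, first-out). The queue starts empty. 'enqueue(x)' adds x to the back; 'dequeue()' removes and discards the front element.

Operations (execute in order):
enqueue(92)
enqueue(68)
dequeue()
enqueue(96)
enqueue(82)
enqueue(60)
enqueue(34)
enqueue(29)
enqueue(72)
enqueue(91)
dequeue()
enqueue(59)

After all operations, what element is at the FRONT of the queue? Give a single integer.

Answer: 96

Derivation:
enqueue(92): queue = [92]
enqueue(68): queue = [92, 68]
dequeue(): queue = [68]
enqueue(96): queue = [68, 96]
enqueue(82): queue = [68, 96, 82]
enqueue(60): queue = [68, 96, 82, 60]
enqueue(34): queue = [68, 96, 82, 60, 34]
enqueue(29): queue = [68, 96, 82, 60, 34, 29]
enqueue(72): queue = [68, 96, 82, 60, 34, 29, 72]
enqueue(91): queue = [68, 96, 82, 60, 34, 29, 72, 91]
dequeue(): queue = [96, 82, 60, 34, 29, 72, 91]
enqueue(59): queue = [96, 82, 60, 34, 29, 72, 91, 59]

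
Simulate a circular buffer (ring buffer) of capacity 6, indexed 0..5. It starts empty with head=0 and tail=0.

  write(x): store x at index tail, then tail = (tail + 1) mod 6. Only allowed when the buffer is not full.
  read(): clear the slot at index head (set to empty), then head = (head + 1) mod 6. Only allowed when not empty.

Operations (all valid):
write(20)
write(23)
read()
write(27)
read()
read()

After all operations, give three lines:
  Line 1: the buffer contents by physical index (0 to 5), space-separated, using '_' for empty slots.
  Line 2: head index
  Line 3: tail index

write(20): buf=[20 _ _ _ _ _], head=0, tail=1, size=1
write(23): buf=[20 23 _ _ _ _], head=0, tail=2, size=2
read(): buf=[_ 23 _ _ _ _], head=1, tail=2, size=1
write(27): buf=[_ 23 27 _ _ _], head=1, tail=3, size=2
read(): buf=[_ _ 27 _ _ _], head=2, tail=3, size=1
read(): buf=[_ _ _ _ _ _], head=3, tail=3, size=0

Answer: _ _ _ _ _ _
3
3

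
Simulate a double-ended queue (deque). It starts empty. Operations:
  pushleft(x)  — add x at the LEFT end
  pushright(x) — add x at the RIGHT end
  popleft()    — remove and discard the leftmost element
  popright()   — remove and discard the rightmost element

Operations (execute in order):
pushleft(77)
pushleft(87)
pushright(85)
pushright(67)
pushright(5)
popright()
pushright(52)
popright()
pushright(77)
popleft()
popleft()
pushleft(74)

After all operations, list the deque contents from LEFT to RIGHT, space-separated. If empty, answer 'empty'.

pushleft(77): [77]
pushleft(87): [87, 77]
pushright(85): [87, 77, 85]
pushright(67): [87, 77, 85, 67]
pushright(5): [87, 77, 85, 67, 5]
popright(): [87, 77, 85, 67]
pushright(52): [87, 77, 85, 67, 52]
popright(): [87, 77, 85, 67]
pushright(77): [87, 77, 85, 67, 77]
popleft(): [77, 85, 67, 77]
popleft(): [85, 67, 77]
pushleft(74): [74, 85, 67, 77]

Answer: 74 85 67 77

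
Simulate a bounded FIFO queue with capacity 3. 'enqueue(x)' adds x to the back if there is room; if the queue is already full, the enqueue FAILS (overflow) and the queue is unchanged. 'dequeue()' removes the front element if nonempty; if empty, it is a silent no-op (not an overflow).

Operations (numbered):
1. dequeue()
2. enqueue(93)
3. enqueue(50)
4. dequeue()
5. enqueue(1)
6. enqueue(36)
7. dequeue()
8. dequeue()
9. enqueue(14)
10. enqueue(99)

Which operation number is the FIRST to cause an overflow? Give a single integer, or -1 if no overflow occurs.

1. dequeue(): empty, no-op, size=0
2. enqueue(93): size=1
3. enqueue(50): size=2
4. dequeue(): size=1
5. enqueue(1): size=2
6. enqueue(36): size=3
7. dequeue(): size=2
8. dequeue(): size=1
9. enqueue(14): size=2
10. enqueue(99): size=3

Answer: -1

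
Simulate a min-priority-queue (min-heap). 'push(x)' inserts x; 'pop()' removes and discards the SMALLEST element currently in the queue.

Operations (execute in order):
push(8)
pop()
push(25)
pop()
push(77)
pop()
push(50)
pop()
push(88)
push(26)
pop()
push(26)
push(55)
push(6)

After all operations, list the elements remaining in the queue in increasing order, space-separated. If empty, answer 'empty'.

Answer: 6 26 55 88

Derivation:
push(8): heap contents = [8]
pop() → 8: heap contents = []
push(25): heap contents = [25]
pop() → 25: heap contents = []
push(77): heap contents = [77]
pop() → 77: heap contents = []
push(50): heap contents = [50]
pop() → 50: heap contents = []
push(88): heap contents = [88]
push(26): heap contents = [26, 88]
pop() → 26: heap contents = [88]
push(26): heap contents = [26, 88]
push(55): heap contents = [26, 55, 88]
push(6): heap contents = [6, 26, 55, 88]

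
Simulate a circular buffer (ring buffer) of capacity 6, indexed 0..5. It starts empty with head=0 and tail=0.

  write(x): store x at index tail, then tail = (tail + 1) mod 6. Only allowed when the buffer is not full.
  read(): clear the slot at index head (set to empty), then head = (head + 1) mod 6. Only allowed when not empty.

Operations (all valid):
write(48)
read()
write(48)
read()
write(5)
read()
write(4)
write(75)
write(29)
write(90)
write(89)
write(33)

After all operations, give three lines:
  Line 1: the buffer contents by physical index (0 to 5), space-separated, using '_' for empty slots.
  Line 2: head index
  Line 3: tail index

write(48): buf=[48 _ _ _ _ _], head=0, tail=1, size=1
read(): buf=[_ _ _ _ _ _], head=1, tail=1, size=0
write(48): buf=[_ 48 _ _ _ _], head=1, tail=2, size=1
read(): buf=[_ _ _ _ _ _], head=2, tail=2, size=0
write(5): buf=[_ _ 5 _ _ _], head=2, tail=3, size=1
read(): buf=[_ _ _ _ _ _], head=3, tail=3, size=0
write(4): buf=[_ _ _ 4 _ _], head=3, tail=4, size=1
write(75): buf=[_ _ _ 4 75 _], head=3, tail=5, size=2
write(29): buf=[_ _ _ 4 75 29], head=3, tail=0, size=3
write(90): buf=[90 _ _ 4 75 29], head=3, tail=1, size=4
write(89): buf=[90 89 _ 4 75 29], head=3, tail=2, size=5
write(33): buf=[90 89 33 4 75 29], head=3, tail=3, size=6

Answer: 90 89 33 4 75 29
3
3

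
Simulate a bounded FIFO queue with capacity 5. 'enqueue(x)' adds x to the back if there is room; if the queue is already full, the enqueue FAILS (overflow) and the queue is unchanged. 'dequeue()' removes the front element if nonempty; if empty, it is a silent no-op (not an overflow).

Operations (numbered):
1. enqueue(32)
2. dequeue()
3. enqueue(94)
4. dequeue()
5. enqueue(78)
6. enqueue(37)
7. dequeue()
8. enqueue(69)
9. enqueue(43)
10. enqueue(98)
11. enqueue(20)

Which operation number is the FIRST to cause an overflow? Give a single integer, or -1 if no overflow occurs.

Answer: -1

Derivation:
1. enqueue(32): size=1
2. dequeue(): size=0
3. enqueue(94): size=1
4. dequeue(): size=0
5. enqueue(78): size=1
6. enqueue(37): size=2
7. dequeue(): size=1
8. enqueue(69): size=2
9. enqueue(43): size=3
10. enqueue(98): size=4
11. enqueue(20): size=5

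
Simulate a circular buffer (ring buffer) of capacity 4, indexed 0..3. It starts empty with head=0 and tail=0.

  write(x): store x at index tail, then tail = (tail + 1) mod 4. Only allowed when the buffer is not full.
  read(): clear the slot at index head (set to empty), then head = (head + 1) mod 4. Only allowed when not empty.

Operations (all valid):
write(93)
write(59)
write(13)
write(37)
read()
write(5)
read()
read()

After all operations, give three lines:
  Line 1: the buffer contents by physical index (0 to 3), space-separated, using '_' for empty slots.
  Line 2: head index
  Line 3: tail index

Answer: 5 _ _ 37
3
1

Derivation:
write(93): buf=[93 _ _ _], head=0, tail=1, size=1
write(59): buf=[93 59 _ _], head=0, tail=2, size=2
write(13): buf=[93 59 13 _], head=0, tail=3, size=3
write(37): buf=[93 59 13 37], head=0, tail=0, size=4
read(): buf=[_ 59 13 37], head=1, tail=0, size=3
write(5): buf=[5 59 13 37], head=1, tail=1, size=4
read(): buf=[5 _ 13 37], head=2, tail=1, size=3
read(): buf=[5 _ _ 37], head=3, tail=1, size=2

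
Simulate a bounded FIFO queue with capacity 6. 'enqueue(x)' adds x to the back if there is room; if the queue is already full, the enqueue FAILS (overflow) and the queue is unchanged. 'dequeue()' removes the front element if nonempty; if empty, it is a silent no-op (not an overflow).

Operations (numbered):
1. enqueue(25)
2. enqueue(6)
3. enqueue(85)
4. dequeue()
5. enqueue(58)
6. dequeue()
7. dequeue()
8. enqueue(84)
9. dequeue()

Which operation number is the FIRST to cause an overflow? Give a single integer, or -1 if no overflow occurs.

Answer: -1

Derivation:
1. enqueue(25): size=1
2. enqueue(6): size=2
3. enqueue(85): size=3
4. dequeue(): size=2
5. enqueue(58): size=3
6. dequeue(): size=2
7. dequeue(): size=1
8. enqueue(84): size=2
9. dequeue(): size=1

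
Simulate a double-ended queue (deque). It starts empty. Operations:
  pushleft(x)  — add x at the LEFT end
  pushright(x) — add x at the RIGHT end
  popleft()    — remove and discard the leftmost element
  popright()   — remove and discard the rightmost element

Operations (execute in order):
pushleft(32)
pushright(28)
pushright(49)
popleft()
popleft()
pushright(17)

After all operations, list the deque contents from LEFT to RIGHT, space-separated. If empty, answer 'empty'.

pushleft(32): [32]
pushright(28): [32, 28]
pushright(49): [32, 28, 49]
popleft(): [28, 49]
popleft(): [49]
pushright(17): [49, 17]

Answer: 49 17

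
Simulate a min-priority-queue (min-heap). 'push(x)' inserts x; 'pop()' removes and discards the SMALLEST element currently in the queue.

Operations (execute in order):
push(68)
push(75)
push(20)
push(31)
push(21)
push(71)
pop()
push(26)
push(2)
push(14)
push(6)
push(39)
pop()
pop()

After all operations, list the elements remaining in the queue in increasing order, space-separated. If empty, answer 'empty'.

push(68): heap contents = [68]
push(75): heap contents = [68, 75]
push(20): heap contents = [20, 68, 75]
push(31): heap contents = [20, 31, 68, 75]
push(21): heap contents = [20, 21, 31, 68, 75]
push(71): heap contents = [20, 21, 31, 68, 71, 75]
pop() → 20: heap contents = [21, 31, 68, 71, 75]
push(26): heap contents = [21, 26, 31, 68, 71, 75]
push(2): heap contents = [2, 21, 26, 31, 68, 71, 75]
push(14): heap contents = [2, 14, 21, 26, 31, 68, 71, 75]
push(6): heap contents = [2, 6, 14, 21, 26, 31, 68, 71, 75]
push(39): heap contents = [2, 6, 14, 21, 26, 31, 39, 68, 71, 75]
pop() → 2: heap contents = [6, 14, 21, 26, 31, 39, 68, 71, 75]
pop() → 6: heap contents = [14, 21, 26, 31, 39, 68, 71, 75]

Answer: 14 21 26 31 39 68 71 75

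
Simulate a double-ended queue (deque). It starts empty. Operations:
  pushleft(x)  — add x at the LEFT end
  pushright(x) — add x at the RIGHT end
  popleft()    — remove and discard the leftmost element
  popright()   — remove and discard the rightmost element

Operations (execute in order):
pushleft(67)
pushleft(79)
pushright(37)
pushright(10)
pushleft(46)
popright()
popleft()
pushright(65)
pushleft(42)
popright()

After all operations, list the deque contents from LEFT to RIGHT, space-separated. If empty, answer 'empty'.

Answer: 42 79 67 37

Derivation:
pushleft(67): [67]
pushleft(79): [79, 67]
pushright(37): [79, 67, 37]
pushright(10): [79, 67, 37, 10]
pushleft(46): [46, 79, 67, 37, 10]
popright(): [46, 79, 67, 37]
popleft(): [79, 67, 37]
pushright(65): [79, 67, 37, 65]
pushleft(42): [42, 79, 67, 37, 65]
popright(): [42, 79, 67, 37]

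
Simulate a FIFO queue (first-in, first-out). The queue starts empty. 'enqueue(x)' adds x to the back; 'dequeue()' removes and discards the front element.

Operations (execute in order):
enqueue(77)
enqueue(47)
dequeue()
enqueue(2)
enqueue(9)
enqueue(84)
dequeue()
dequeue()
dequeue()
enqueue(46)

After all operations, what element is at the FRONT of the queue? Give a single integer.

Answer: 84

Derivation:
enqueue(77): queue = [77]
enqueue(47): queue = [77, 47]
dequeue(): queue = [47]
enqueue(2): queue = [47, 2]
enqueue(9): queue = [47, 2, 9]
enqueue(84): queue = [47, 2, 9, 84]
dequeue(): queue = [2, 9, 84]
dequeue(): queue = [9, 84]
dequeue(): queue = [84]
enqueue(46): queue = [84, 46]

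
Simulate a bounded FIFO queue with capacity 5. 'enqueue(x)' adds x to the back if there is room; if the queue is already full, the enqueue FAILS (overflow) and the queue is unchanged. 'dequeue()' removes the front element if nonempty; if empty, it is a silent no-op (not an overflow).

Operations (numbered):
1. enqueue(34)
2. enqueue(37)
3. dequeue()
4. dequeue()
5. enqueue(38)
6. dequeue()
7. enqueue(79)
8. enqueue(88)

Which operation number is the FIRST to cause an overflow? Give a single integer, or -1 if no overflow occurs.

Answer: -1

Derivation:
1. enqueue(34): size=1
2. enqueue(37): size=2
3. dequeue(): size=1
4. dequeue(): size=0
5. enqueue(38): size=1
6. dequeue(): size=0
7. enqueue(79): size=1
8. enqueue(88): size=2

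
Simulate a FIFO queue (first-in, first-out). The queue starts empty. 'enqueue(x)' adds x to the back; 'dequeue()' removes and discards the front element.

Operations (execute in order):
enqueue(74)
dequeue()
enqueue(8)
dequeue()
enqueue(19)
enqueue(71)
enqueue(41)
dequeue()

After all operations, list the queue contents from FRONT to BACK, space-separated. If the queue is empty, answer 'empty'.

Answer: 71 41

Derivation:
enqueue(74): [74]
dequeue(): []
enqueue(8): [8]
dequeue(): []
enqueue(19): [19]
enqueue(71): [19, 71]
enqueue(41): [19, 71, 41]
dequeue(): [71, 41]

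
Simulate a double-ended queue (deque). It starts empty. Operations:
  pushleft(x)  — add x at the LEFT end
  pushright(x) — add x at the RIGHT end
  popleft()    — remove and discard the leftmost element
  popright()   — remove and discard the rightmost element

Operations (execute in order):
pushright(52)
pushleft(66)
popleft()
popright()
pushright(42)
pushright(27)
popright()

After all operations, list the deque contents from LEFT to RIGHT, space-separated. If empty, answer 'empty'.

pushright(52): [52]
pushleft(66): [66, 52]
popleft(): [52]
popright(): []
pushright(42): [42]
pushright(27): [42, 27]
popright(): [42]

Answer: 42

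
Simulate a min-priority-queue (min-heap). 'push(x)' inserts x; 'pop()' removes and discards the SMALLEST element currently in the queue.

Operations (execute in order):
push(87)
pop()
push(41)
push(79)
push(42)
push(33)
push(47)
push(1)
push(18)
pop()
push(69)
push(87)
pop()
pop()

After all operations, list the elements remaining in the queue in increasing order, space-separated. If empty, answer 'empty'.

Answer: 41 42 47 69 79 87

Derivation:
push(87): heap contents = [87]
pop() → 87: heap contents = []
push(41): heap contents = [41]
push(79): heap contents = [41, 79]
push(42): heap contents = [41, 42, 79]
push(33): heap contents = [33, 41, 42, 79]
push(47): heap contents = [33, 41, 42, 47, 79]
push(1): heap contents = [1, 33, 41, 42, 47, 79]
push(18): heap contents = [1, 18, 33, 41, 42, 47, 79]
pop() → 1: heap contents = [18, 33, 41, 42, 47, 79]
push(69): heap contents = [18, 33, 41, 42, 47, 69, 79]
push(87): heap contents = [18, 33, 41, 42, 47, 69, 79, 87]
pop() → 18: heap contents = [33, 41, 42, 47, 69, 79, 87]
pop() → 33: heap contents = [41, 42, 47, 69, 79, 87]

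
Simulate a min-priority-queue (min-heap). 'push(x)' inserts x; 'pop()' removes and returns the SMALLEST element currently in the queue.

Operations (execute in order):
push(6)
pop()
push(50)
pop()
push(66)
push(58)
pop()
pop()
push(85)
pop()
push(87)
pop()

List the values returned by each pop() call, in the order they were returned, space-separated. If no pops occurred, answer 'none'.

push(6): heap contents = [6]
pop() → 6: heap contents = []
push(50): heap contents = [50]
pop() → 50: heap contents = []
push(66): heap contents = [66]
push(58): heap contents = [58, 66]
pop() → 58: heap contents = [66]
pop() → 66: heap contents = []
push(85): heap contents = [85]
pop() → 85: heap contents = []
push(87): heap contents = [87]
pop() → 87: heap contents = []

Answer: 6 50 58 66 85 87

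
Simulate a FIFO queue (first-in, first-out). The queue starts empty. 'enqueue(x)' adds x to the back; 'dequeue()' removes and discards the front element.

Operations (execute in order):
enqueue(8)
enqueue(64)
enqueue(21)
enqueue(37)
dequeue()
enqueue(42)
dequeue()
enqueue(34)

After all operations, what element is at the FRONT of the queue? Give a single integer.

enqueue(8): queue = [8]
enqueue(64): queue = [8, 64]
enqueue(21): queue = [8, 64, 21]
enqueue(37): queue = [8, 64, 21, 37]
dequeue(): queue = [64, 21, 37]
enqueue(42): queue = [64, 21, 37, 42]
dequeue(): queue = [21, 37, 42]
enqueue(34): queue = [21, 37, 42, 34]

Answer: 21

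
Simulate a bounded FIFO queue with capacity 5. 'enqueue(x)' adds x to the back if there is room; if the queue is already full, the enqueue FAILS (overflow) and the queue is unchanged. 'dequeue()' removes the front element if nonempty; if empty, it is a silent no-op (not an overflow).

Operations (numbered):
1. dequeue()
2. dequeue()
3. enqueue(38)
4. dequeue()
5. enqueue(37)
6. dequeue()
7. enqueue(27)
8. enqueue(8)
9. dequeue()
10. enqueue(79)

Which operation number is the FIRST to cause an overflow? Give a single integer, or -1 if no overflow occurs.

1. dequeue(): empty, no-op, size=0
2. dequeue(): empty, no-op, size=0
3. enqueue(38): size=1
4. dequeue(): size=0
5. enqueue(37): size=1
6. dequeue(): size=0
7. enqueue(27): size=1
8. enqueue(8): size=2
9. dequeue(): size=1
10. enqueue(79): size=2

Answer: -1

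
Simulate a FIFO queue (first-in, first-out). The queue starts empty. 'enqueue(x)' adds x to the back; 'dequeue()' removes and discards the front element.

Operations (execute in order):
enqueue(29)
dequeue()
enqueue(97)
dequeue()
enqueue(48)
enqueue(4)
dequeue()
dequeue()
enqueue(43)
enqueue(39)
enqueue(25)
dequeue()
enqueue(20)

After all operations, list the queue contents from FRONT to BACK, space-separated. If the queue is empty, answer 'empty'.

enqueue(29): [29]
dequeue(): []
enqueue(97): [97]
dequeue(): []
enqueue(48): [48]
enqueue(4): [48, 4]
dequeue(): [4]
dequeue(): []
enqueue(43): [43]
enqueue(39): [43, 39]
enqueue(25): [43, 39, 25]
dequeue(): [39, 25]
enqueue(20): [39, 25, 20]

Answer: 39 25 20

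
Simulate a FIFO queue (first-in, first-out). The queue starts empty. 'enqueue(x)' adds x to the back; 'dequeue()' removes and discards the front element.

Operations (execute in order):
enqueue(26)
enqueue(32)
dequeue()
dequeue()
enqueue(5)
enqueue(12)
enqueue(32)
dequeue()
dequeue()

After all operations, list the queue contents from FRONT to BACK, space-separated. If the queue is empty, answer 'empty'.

enqueue(26): [26]
enqueue(32): [26, 32]
dequeue(): [32]
dequeue(): []
enqueue(5): [5]
enqueue(12): [5, 12]
enqueue(32): [5, 12, 32]
dequeue(): [12, 32]
dequeue(): [32]

Answer: 32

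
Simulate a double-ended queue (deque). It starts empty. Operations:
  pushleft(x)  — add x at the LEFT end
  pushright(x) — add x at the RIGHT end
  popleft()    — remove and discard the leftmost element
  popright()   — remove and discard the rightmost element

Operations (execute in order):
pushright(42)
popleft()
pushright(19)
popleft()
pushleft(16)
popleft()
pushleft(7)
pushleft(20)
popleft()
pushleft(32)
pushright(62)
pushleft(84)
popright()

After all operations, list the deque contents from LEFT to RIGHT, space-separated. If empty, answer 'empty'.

Answer: 84 32 7

Derivation:
pushright(42): [42]
popleft(): []
pushright(19): [19]
popleft(): []
pushleft(16): [16]
popleft(): []
pushleft(7): [7]
pushleft(20): [20, 7]
popleft(): [7]
pushleft(32): [32, 7]
pushright(62): [32, 7, 62]
pushleft(84): [84, 32, 7, 62]
popright(): [84, 32, 7]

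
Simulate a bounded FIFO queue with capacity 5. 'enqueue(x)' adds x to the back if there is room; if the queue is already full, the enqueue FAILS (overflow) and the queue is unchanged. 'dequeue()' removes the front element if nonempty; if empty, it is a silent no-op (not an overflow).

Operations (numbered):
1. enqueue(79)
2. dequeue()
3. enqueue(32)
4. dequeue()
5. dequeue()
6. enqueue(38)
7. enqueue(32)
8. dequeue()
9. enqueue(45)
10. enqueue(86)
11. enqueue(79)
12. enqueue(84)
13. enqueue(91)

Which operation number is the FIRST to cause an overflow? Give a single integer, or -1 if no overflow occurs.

Answer: 13

Derivation:
1. enqueue(79): size=1
2. dequeue(): size=0
3. enqueue(32): size=1
4. dequeue(): size=0
5. dequeue(): empty, no-op, size=0
6. enqueue(38): size=1
7. enqueue(32): size=2
8. dequeue(): size=1
9. enqueue(45): size=2
10. enqueue(86): size=3
11. enqueue(79): size=4
12. enqueue(84): size=5
13. enqueue(91): size=5=cap → OVERFLOW (fail)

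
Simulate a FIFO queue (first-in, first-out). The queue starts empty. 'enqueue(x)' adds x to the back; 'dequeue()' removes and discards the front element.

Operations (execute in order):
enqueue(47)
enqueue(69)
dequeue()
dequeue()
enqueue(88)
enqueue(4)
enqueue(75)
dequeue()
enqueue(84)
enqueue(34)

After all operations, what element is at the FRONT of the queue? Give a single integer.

Answer: 4

Derivation:
enqueue(47): queue = [47]
enqueue(69): queue = [47, 69]
dequeue(): queue = [69]
dequeue(): queue = []
enqueue(88): queue = [88]
enqueue(4): queue = [88, 4]
enqueue(75): queue = [88, 4, 75]
dequeue(): queue = [4, 75]
enqueue(84): queue = [4, 75, 84]
enqueue(34): queue = [4, 75, 84, 34]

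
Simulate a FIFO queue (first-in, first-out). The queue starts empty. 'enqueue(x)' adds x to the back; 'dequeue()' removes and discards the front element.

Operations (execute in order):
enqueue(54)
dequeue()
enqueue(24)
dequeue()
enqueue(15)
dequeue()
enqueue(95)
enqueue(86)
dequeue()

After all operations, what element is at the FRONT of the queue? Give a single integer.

Answer: 86

Derivation:
enqueue(54): queue = [54]
dequeue(): queue = []
enqueue(24): queue = [24]
dequeue(): queue = []
enqueue(15): queue = [15]
dequeue(): queue = []
enqueue(95): queue = [95]
enqueue(86): queue = [95, 86]
dequeue(): queue = [86]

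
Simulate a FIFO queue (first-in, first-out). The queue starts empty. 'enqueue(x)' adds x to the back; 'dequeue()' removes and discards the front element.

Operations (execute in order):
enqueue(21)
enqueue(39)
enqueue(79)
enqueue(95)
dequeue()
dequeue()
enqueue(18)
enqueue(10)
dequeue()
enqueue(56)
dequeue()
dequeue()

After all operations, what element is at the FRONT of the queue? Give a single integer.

enqueue(21): queue = [21]
enqueue(39): queue = [21, 39]
enqueue(79): queue = [21, 39, 79]
enqueue(95): queue = [21, 39, 79, 95]
dequeue(): queue = [39, 79, 95]
dequeue(): queue = [79, 95]
enqueue(18): queue = [79, 95, 18]
enqueue(10): queue = [79, 95, 18, 10]
dequeue(): queue = [95, 18, 10]
enqueue(56): queue = [95, 18, 10, 56]
dequeue(): queue = [18, 10, 56]
dequeue(): queue = [10, 56]

Answer: 10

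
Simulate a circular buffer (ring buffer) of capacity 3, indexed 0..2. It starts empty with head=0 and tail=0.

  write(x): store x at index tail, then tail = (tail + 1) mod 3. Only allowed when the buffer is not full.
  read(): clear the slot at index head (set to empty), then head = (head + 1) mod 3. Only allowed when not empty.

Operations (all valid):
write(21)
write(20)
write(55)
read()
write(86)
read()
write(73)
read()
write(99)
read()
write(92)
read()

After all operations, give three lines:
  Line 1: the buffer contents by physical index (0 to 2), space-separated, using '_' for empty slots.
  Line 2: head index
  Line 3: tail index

write(21): buf=[21 _ _], head=0, tail=1, size=1
write(20): buf=[21 20 _], head=0, tail=2, size=2
write(55): buf=[21 20 55], head=0, tail=0, size=3
read(): buf=[_ 20 55], head=1, tail=0, size=2
write(86): buf=[86 20 55], head=1, tail=1, size=3
read(): buf=[86 _ 55], head=2, tail=1, size=2
write(73): buf=[86 73 55], head=2, tail=2, size=3
read(): buf=[86 73 _], head=0, tail=2, size=2
write(99): buf=[86 73 99], head=0, tail=0, size=3
read(): buf=[_ 73 99], head=1, tail=0, size=2
write(92): buf=[92 73 99], head=1, tail=1, size=3
read(): buf=[92 _ 99], head=2, tail=1, size=2

Answer: 92 _ 99
2
1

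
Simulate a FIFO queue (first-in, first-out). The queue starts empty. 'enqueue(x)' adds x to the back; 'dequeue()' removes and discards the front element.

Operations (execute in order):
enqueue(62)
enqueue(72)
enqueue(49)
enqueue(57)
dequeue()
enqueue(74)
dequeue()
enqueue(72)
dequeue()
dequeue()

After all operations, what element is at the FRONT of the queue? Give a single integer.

enqueue(62): queue = [62]
enqueue(72): queue = [62, 72]
enqueue(49): queue = [62, 72, 49]
enqueue(57): queue = [62, 72, 49, 57]
dequeue(): queue = [72, 49, 57]
enqueue(74): queue = [72, 49, 57, 74]
dequeue(): queue = [49, 57, 74]
enqueue(72): queue = [49, 57, 74, 72]
dequeue(): queue = [57, 74, 72]
dequeue(): queue = [74, 72]

Answer: 74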